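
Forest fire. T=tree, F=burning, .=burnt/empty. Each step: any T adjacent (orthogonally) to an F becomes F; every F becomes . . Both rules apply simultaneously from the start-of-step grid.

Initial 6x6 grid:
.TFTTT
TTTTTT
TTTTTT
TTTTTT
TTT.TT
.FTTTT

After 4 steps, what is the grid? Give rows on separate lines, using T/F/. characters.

Step 1: 5 trees catch fire, 2 burn out
  .F.FTT
  TTFTTT
  TTTTTT
  TTTTTT
  TFT.TT
  ..FTTT
Step 2: 8 trees catch fire, 5 burn out
  ....FT
  TF.FTT
  TTFTTT
  TFTTTT
  F.F.TT
  ...FTT
Step 3: 8 trees catch fire, 8 burn out
  .....F
  F...FT
  TF.FTT
  F.FTTT
  ....TT
  ....FT
Step 4: 6 trees catch fire, 8 burn out
  ......
  .....F
  F...FT
  ...FTT
  ....FT
  .....F

......
.....F
F...FT
...FTT
....FT
.....F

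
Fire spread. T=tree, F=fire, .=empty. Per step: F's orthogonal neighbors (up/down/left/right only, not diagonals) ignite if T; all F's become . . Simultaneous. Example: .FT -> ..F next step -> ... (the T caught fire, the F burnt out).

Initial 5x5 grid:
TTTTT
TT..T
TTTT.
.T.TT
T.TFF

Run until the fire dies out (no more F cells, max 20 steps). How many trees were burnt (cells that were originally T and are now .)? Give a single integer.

Step 1: +3 fires, +2 burnt (F count now 3)
Step 2: +1 fires, +3 burnt (F count now 1)
Step 3: +1 fires, +1 burnt (F count now 1)
Step 4: +1 fires, +1 burnt (F count now 1)
Step 5: +3 fires, +1 burnt (F count now 3)
Step 6: +2 fires, +3 burnt (F count now 2)
Step 7: +2 fires, +2 burnt (F count now 2)
Step 8: +1 fires, +2 burnt (F count now 1)
Step 9: +1 fires, +1 burnt (F count now 1)
Step 10: +1 fires, +1 burnt (F count now 1)
Step 11: +0 fires, +1 burnt (F count now 0)
Fire out after step 11
Initially T: 17, now '.': 24
Total burnt (originally-T cells now '.'): 16

Answer: 16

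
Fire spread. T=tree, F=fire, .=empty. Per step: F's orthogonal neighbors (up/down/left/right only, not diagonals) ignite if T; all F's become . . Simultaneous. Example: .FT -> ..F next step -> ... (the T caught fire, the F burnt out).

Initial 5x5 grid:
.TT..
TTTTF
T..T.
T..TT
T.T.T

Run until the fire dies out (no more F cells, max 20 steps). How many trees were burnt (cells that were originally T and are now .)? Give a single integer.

Step 1: +1 fires, +1 burnt (F count now 1)
Step 2: +2 fires, +1 burnt (F count now 2)
Step 3: +3 fires, +2 burnt (F count now 3)
Step 4: +3 fires, +3 burnt (F count now 3)
Step 5: +2 fires, +3 burnt (F count now 2)
Step 6: +1 fires, +2 burnt (F count now 1)
Step 7: +1 fires, +1 burnt (F count now 1)
Step 8: +0 fires, +1 burnt (F count now 0)
Fire out after step 8
Initially T: 14, now '.': 24
Total burnt (originally-T cells now '.'): 13

Answer: 13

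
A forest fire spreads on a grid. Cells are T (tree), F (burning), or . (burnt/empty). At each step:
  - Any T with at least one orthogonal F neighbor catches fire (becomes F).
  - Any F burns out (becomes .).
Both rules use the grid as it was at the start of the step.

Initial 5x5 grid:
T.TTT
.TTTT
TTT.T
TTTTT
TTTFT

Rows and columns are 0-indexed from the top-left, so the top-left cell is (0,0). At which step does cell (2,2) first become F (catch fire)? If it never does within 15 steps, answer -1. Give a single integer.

Step 1: cell (2,2)='T' (+3 fires, +1 burnt)
Step 2: cell (2,2)='T' (+3 fires, +3 burnt)
Step 3: cell (2,2)='F' (+4 fires, +3 burnt)
  -> target ignites at step 3
Step 4: cell (2,2)='.' (+4 fires, +4 burnt)
Step 5: cell (2,2)='.' (+5 fires, +4 burnt)
Step 6: cell (2,2)='.' (+1 fires, +5 burnt)
Step 7: cell (2,2)='.' (+0 fires, +1 burnt)
  fire out at step 7

3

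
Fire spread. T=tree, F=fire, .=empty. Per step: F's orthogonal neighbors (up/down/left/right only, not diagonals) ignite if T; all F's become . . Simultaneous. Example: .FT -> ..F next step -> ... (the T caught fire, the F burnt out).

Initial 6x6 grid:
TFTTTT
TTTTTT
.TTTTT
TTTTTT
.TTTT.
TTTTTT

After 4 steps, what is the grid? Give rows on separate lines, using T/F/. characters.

Step 1: 3 trees catch fire, 1 burn out
  F.FTTT
  TFTTTT
  .TTTTT
  TTTTTT
  .TTTT.
  TTTTTT
Step 2: 4 trees catch fire, 3 burn out
  ...FTT
  F.FTTT
  .FTTTT
  TTTTTT
  .TTTT.
  TTTTTT
Step 3: 4 trees catch fire, 4 burn out
  ....FT
  ...FTT
  ..FTTT
  TFTTTT
  .TTTT.
  TTTTTT
Step 4: 6 trees catch fire, 4 burn out
  .....F
  ....FT
  ...FTT
  F.FTTT
  .FTTT.
  TTTTTT

.....F
....FT
...FTT
F.FTTT
.FTTT.
TTTTTT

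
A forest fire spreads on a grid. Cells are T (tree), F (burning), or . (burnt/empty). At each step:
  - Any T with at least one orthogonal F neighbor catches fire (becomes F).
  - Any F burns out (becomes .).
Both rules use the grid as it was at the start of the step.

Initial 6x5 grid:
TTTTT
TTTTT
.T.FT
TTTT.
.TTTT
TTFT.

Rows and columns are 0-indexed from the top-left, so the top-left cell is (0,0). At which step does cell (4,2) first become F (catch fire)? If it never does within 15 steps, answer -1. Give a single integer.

Step 1: cell (4,2)='F' (+6 fires, +2 burnt)
  -> target ignites at step 1
Step 2: cell (4,2)='.' (+7 fires, +6 burnt)
Step 3: cell (4,2)='.' (+5 fires, +7 burnt)
Step 4: cell (4,2)='.' (+4 fires, +5 burnt)
Step 5: cell (4,2)='.' (+1 fires, +4 burnt)
Step 6: cell (4,2)='.' (+0 fires, +1 burnt)
  fire out at step 6

1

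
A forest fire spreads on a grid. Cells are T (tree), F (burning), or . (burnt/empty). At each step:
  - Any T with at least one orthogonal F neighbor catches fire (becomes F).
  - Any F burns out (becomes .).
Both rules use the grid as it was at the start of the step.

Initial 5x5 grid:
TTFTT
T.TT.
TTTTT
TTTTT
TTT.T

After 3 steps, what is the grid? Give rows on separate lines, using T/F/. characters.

Step 1: 3 trees catch fire, 1 burn out
  TF.FT
  T.FT.
  TTTTT
  TTTTT
  TTT.T
Step 2: 4 trees catch fire, 3 burn out
  F...F
  T..F.
  TTFTT
  TTTTT
  TTT.T
Step 3: 4 trees catch fire, 4 burn out
  .....
  F....
  TF.FT
  TTFTT
  TTT.T

.....
F....
TF.FT
TTFTT
TTT.T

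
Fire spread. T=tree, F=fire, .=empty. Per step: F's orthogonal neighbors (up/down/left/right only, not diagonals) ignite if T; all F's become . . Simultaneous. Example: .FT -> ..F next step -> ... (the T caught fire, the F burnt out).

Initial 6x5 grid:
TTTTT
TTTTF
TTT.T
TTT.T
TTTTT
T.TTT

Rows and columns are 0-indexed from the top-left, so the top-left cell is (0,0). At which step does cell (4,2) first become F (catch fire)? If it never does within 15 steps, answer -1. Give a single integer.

Step 1: cell (4,2)='T' (+3 fires, +1 burnt)
Step 2: cell (4,2)='T' (+3 fires, +3 burnt)
Step 3: cell (4,2)='T' (+4 fires, +3 burnt)
Step 4: cell (4,2)='T' (+6 fires, +4 burnt)
Step 5: cell (4,2)='F' (+5 fires, +6 burnt)
  -> target ignites at step 5
Step 6: cell (4,2)='.' (+3 fires, +5 burnt)
Step 7: cell (4,2)='.' (+1 fires, +3 burnt)
Step 8: cell (4,2)='.' (+1 fires, +1 burnt)
Step 9: cell (4,2)='.' (+0 fires, +1 burnt)
  fire out at step 9

5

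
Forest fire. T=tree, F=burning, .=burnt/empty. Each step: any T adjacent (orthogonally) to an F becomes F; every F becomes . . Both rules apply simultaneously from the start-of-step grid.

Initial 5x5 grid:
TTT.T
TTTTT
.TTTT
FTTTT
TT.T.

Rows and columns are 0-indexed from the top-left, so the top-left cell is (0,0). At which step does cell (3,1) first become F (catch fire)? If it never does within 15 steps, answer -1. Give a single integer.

Step 1: cell (3,1)='F' (+2 fires, +1 burnt)
  -> target ignites at step 1
Step 2: cell (3,1)='.' (+3 fires, +2 burnt)
Step 3: cell (3,1)='.' (+3 fires, +3 burnt)
Step 4: cell (3,1)='.' (+6 fires, +3 burnt)
Step 5: cell (3,1)='.' (+4 fires, +6 burnt)
Step 6: cell (3,1)='.' (+1 fires, +4 burnt)
Step 7: cell (3,1)='.' (+1 fires, +1 burnt)
Step 8: cell (3,1)='.' (+0 fires, +1 burnt)
  fire out at step 8

1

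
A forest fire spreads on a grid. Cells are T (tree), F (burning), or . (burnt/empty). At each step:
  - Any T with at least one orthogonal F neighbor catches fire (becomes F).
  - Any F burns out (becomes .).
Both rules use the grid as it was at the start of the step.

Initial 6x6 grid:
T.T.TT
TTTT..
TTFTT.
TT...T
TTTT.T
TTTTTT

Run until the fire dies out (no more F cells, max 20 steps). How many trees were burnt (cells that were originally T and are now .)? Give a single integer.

Answer: 24

Derivation:
Step 1: +3 fires, +1 burnt (F count now 3)
Step 2: +6 fires, +3 burnt (F count now 6)
Step 3: +3 fires, +6 burnt (F count now 3)
Step 4: +4 fires, +3 burnt (F count now 4)
Step 5: +3 fires, +4 burnt (F count now 3)
Step 6: +1 fires, +3 burnt (F count now 1)
Step 7: +1 fires, +1 burnt (F count now 1)
Step 8: +1 fires, +1 burnt (F count now 1)
Step 9: +1 fires, +1 burnt (F count now 1)
Step 10: +1 fires, +1 burnt (F count now 1)
Step 11: +0 fires, +1 burnt (F count now 0)
Fire out after step 11
Initially T: 26, now '.': 34
Total burnt (originally-T cells now '.'): 24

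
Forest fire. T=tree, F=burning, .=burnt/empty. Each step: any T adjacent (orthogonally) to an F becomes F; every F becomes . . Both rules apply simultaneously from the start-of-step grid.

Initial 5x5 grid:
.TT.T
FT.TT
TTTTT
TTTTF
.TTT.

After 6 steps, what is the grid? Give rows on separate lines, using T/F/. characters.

Step 1: 4 trees catch fire, 2 burn out
  .TT.T
  .F.TT
  FTTTF
  TTTF.
  .TTT.
Step 2: 7 trees catch fire, 4 burn out
  .FT.T
  ...TF
  .FTF.
  FTF..
  .TTF.
Step 3: 6 trees catch fire, 7 burn out
  ..F.F
  ...F.
  ..F..
  .F...
  .TF..
Step 4: 1 trees catch fire, 6 burn out
  .....
  .....
  .....
  .....
  .F...
Step 5: 0 trees catch fire, 1 burn out
  .....
  .....
  .....
  .....
  .....
Step 6: 0 trees catch fire, 0 burn out
  .....
  .....
  .....
  .....
  .....

.....
.....
.....
.....
.....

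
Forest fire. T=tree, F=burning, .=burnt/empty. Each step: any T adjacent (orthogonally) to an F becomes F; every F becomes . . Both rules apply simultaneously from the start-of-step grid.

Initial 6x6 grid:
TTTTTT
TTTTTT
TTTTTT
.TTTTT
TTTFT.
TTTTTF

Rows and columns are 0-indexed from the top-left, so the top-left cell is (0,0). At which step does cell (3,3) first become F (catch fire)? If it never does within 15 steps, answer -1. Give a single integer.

Step 1: cell (3,3)='F' (+5 fires, +2 burnt)
  -> target ignites at step 1
Step 2: cell (3,3)='.' (+5 fires, +5 burnt)
Step 3: cell (3,3)='.' (+7 fires, +5 burnt)
Step 4: cell (3,3)='.' (+6 fires, +7 burnt)
Step 5: cell (3,3)='.' (+5 fires, +6 burnt)
Step 6: cell (3,3)='.' (+3 fires, +5 burnt)
Step 7: cell (3,3)='.' (+1 fires, +3 burnt)
Step 8: cell (3,3)='.' (+0 fires, +1 burnt)
  fire out at step 8

1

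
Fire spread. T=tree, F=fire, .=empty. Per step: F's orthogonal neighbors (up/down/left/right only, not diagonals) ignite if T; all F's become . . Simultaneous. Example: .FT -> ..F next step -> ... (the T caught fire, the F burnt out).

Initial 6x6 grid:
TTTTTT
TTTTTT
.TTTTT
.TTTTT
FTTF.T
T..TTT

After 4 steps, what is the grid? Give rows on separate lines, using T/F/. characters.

Step 1: 5 trees catch fire, 2 burn out
  TTTTTT
  TTTTTT
  .TTTTT
  .TTFTT
  .FF..T
  F..FTT
Step 2: 5 trees catch fire, 5 burn out
  TTTTTT
  TTTTTT
  .TTFTT
  .FF.FT
  .....T
  ....FT
Step 3: 6 trees catch fire, 5 burn out
  TTTTTT
  TTTFTT
  .FF.FT
  .....F
  .....T
  .....F
Step 4: 6 trees catch fire, 6 burn out
  TTTFTT
  TFF.FT
  .....F
  ......
  .....F
  ......

TTTFTT
TFF.FT
.....F
......
.....F
......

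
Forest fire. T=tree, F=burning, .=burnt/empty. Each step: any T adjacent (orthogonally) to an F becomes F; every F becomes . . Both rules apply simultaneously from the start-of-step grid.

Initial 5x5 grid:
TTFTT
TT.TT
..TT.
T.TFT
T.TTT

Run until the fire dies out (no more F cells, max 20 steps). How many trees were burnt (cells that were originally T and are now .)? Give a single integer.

Step 1: +6 fires, +2 burnt (F count now 6)
Step 2: +7 fires, +6 burnt (F count now 7)
Step 3: +2 fires, +7 burnt (F count now 2)
Step 4: +0 fires, +2 burnt (F count now 0)
Fire out after step 4
Initially T: 17, now '.': 23
Total burnt (originally-T cells now '.'): 15

Answer: 15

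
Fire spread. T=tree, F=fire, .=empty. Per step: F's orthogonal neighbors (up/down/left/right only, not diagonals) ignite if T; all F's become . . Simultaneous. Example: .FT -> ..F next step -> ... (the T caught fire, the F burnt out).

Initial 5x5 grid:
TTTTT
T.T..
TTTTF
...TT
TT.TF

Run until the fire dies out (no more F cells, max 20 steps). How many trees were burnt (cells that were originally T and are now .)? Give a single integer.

Answer: 14

Derivation:
Step 1: +3 fires, +2 burnt (F count now 3)
Step 2: +2 fires, +3 burnt (F count now 2)
Step 3: +2 fires, +2 burnt (F count now 2)
Step 4: +2 fires, +2 burnt (F count now 2)
Step 5: +3 fires, +2 burnt (F count now 3)
Step 6: +2 fires, +3 burnt (F count now 2)
Step 7: +0 fires, +2 burnt (F count now 0)
Fire out after step 7
Initially T: 16, now '.': 23
Total burnt (originally-T cells now '.'): 14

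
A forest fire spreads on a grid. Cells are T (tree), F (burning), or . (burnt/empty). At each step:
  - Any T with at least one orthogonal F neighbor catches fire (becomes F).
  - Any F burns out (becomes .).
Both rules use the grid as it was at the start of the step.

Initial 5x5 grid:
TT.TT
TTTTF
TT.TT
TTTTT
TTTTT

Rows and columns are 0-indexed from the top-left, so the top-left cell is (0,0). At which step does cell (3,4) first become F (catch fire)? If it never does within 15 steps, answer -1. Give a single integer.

Step 1: cell (3,4)='T' (+3 fires, +1 burnt)
Step 2: cell (3,4)='F' (+4 fires, +3 burnt)
  -> target ignites at step 2
Step 3: cell (3,4)='.' (+3 fires, +4 burnt)
Step 4: cell (3,4)='.' (+5 fires, +3 burnt)
Step 5: cell (3,4)='.' (+4 fires, +5 burnt)
Step 6: cell (3,4)='.' (+2 fires, +4 burnt)
Step 7: cell (3,4)='.' (+1 fires, +2 burnt)
Step 8: cell (3,4)='.' (+0 fires, +1 burnt)
  fire out at step 8

2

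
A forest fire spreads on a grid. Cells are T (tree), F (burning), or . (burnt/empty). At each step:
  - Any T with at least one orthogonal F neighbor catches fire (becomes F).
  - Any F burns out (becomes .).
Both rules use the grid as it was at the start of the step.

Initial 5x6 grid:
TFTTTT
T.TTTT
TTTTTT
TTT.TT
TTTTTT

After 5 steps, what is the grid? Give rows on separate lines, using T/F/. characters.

Step 1: 2 trees catch fire, 1 burn out
  F.FTTT
  T.TTTT
  TTTTTT
  TTT.TT
  TTTTTT
Step 2: 3 trees catch fire, 2 burn out
  ...FTT
  F.FTTT
  TTTTTT
  TTT.TT
  TTTTTT
Step 3: 4 trees catch fire, 3 burn out
  ....FT
  ...FTT
  FTFTTT
  TTT.TT
  TTTTTT
Step 4: 6 trees catch fire, 4 burn out
  .....F
  ....FT
  .F.FTT
  FTF.TT
  TTTTTT
Step 5: 5 trees catch fire, 6 burn out
  ......
  .....F
  ....FT
  .F..TT
  FTFTTT

......
.....F
....FT
.F..TT
FTFTTT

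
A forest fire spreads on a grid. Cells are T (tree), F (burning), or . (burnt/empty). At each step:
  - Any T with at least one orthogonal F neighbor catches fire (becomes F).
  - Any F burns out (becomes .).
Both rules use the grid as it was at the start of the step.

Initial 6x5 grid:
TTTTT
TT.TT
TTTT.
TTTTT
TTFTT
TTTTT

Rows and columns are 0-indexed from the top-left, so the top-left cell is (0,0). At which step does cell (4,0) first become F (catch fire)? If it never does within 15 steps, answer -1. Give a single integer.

Step 1: cell (4,0)='T' (+4 fires, +1 burnt)
Step 2: cell (4,0)='F' (+7 fires, +4 burnt)
  -> target ignites at step 2
Step 3: cell (4,0)='.' (+6 fires, +7 burnt)
Step 4: cell (4,0)='.' (+3 fires, +6 burnt)
Step 5: cell (4,0)='.' (+4 fires, +3 burnt)
Step 6: cell (4,0)='.' (+3 fires, +4 burnt)
Step 7: cell (4,0)='.' (+0 fires, +3 burnt)
  fire out at step 7

2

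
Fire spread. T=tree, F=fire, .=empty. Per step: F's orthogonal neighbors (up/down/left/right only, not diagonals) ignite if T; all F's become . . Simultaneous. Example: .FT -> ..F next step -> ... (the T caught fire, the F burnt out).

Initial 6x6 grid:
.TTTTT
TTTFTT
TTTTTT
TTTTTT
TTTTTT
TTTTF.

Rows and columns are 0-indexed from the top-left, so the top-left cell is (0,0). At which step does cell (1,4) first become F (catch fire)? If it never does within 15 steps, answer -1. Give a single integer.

Step 1: cell (1,4)='F' (+6 fires, +2 burnt)
  -> target ignites at step 1
Step 2: cell (1,4)='.' (+11 fires, +6 burnt)
Step 3: cell (1,4)='.' (+9 fires, +11 burnt)
Step 4: cell (1,4)='.' (+4 fires, +9 burnt)
Step 5: cell (1,4)='.' (+2 fires, +4 burnt)
Step 6: cell (1,4)='.' (+0 fires, +2 burnt)
  fire out at step 6

1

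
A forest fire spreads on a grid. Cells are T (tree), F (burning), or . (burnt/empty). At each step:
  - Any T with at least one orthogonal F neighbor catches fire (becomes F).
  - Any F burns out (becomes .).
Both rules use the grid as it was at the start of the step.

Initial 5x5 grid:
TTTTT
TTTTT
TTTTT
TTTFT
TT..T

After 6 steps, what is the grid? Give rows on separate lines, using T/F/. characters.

Step 1: 3 trees catch fire, 1 burn out
  TTTTT
  TTTTT
  TTTFT
  TTF.F
  TT..T
Step 2: 5 trees catch fire, 3 burn out
  TTTTT
  TTTFT
  TTF.F
  TF...
  TT..F
Step 3: 6 trees catch fire, 5 burn out
  TTTFT
  TTF.F
  TF...
  F....
  TF...
Step 4: 5 trees catch fire, 6 burn out
  TTF.F
  TF...
  F....
  .....
  F....
Step 5: 2 trees catch fire, 5 burn out
  TF...
  F....
  .....
  .....
  .....
Step 6: 1 trees catch fire, 2 burn out
  F....
  .....
  .....
  .....
  .....

F....
.....
.....
.....
.....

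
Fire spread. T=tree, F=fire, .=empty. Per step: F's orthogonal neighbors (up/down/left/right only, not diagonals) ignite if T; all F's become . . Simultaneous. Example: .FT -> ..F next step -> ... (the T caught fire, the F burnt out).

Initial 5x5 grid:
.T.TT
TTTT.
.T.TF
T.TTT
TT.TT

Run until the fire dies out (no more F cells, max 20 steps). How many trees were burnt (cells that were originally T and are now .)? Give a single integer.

Step 1: +2 fires, +1 burnt (F count now 2)
Step 2: +3 fires, +2 burnt (F count now 3)
Step 3: +4 fires, +3 burnt (F count now 4)
Step 4: +2 fires, +4 burnt (F count now 2)
Step 5: +3 fires, +2 burnt (F count now 3)
Step 6: +0 fires, +3 burnt (F count now 0)
Fire out after step 6
Initially T: 17, now '.': 22
Total burnt (originally-T cells now '.'): 14

Answer: 14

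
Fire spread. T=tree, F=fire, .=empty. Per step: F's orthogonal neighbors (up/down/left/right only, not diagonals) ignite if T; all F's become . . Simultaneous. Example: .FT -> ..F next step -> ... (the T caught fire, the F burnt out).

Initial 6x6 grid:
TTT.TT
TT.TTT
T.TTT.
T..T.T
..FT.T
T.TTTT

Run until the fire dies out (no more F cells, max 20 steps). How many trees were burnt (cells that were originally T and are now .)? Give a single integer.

Answer: 16

Derivation:
Step 1: +2 fires, +1 burnt (F count now 2)
Step 2: +2 fires, +2 burnt (F count now 2)
Step 3: +2 fires, +2 burnt (F count now 2)
Step 4: +4 fires, +2 burnt (F count now 4)
Step 5: +2 fires, +4 burnt (F count now 2)
Step 6: +3 fires, +2 burnt (F count now 3)
Step 7: +1 fires, +3 burnt (F count now 1)
Step 8: +0 fires, +1 burnt (F count now 0)
Fire out after step 8
Initially T: 24, now '.': 28
Total burnt (originally-T cells now '.'): 16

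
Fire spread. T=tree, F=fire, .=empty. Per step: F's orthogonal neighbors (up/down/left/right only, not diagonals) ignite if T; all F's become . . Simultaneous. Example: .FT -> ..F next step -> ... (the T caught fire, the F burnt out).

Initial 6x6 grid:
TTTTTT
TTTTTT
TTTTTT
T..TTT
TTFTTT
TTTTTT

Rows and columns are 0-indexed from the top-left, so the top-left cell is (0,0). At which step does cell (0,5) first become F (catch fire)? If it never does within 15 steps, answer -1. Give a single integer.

Step 1: cell (0,5)='T' (+3 fires, +1 burnt)
Step 2: cell (0,5)='T' (+5 fires, +3 burnt)
Step 3: cell (0,5)='T' (+6 fires, +5 burnt)
Step 4: cell (0,5)='T' (+6 fires, +6 burnt)
Step 5: cell (0,5)='T' (+6 fires, +6 burnt)
Step 6: cell (0,5)='T' (+5 fires, +6 burnt)
Step 7: cell (0,5)='F' (+2 fires, +5 burnt)
  -> target ignites at step 7
Step 8: cell (0,5)='.' (+0 fires, +2 burnt)
  fire out at step 8

7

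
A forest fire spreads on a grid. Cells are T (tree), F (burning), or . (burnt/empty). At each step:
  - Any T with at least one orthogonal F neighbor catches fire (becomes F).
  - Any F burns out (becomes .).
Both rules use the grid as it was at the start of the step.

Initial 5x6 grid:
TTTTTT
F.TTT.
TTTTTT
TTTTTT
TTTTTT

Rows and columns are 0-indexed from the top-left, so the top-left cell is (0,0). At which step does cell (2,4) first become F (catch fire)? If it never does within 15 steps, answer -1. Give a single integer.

Step 1: cell (2,4)='T' (+2 fires, +1 burnt)
Step 2: cell (2,4)='T' (+3 fires, +2 burnt)
Step 3: cell (2,4)='T' (+4 fires, +3 burnt)
Step 4: cell (2,4)='T' (+5 fires, +4 burnt)
Step 5: cell (2,4)='F' (+5 fires, +5 burnt)
  -> target ignites at step 5
Step 6: cell (2,4)='.' (+5 fires, +5 burnt)
Step 7: cell (2,4)='.' (+2 fires, +5 burnt)
Step 8: cell (2,4)='.' (+1 fires, +2 burnt)
Step 9: cell (2,4)='.' (+0 fires, +1 burnt)
  fire out at step 9

5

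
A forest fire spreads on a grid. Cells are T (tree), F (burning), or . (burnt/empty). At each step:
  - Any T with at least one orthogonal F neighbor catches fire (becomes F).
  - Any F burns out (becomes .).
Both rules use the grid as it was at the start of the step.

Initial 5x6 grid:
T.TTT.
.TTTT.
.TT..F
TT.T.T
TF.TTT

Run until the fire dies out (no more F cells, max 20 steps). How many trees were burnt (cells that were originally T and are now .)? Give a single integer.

Answer: 17

Derivation:
Step 1: +3 fires, +2 burnt (F count now 3)
Step 2: +3 fires, +3 burnt (F count now 3)
Step 3: +3 fires, +3 burnt (F count now 3)
Step 4: +2 fires, +3 burnt (F count now 2)
Step 5: +3 fires, +2 burnt (F count now 3)
Step 6: +2 fires, +3 burnt (F count now 2)
Step 7: +1 fires, +2 burnt (F count now 1)
Step 8: +0 fires, +1 burnt (F count now 0)
Fire out after step 8
Initially T: 18, now '.': 29
Total burnt (originally-T cells now '.'): 17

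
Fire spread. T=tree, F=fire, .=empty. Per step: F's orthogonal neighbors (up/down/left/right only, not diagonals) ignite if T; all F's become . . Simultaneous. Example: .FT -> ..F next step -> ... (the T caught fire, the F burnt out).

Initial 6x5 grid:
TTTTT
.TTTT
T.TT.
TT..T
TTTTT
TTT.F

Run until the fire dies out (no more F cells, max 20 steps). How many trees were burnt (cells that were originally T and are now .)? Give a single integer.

Answer: 12

Derivation:
Step 1: +1 fires, +1 burnt (F count now 1)
Step 2: +2 fires, +1 burnt (F count now 2)
Step 3: +1 fires, +2 burnt (F count now 1)
Step 4: +2 fires, +1 burnt (F count now 2)
Step 5: +3 fires, +2 burnt (F count now 3)
Step 6: +2 fires, +3 burnt (F count now 2)
Step 7: +1 fires, +2 burnt (F count now 1)
Step 8: +0 fires, +1 burnt (F count now 0)
Fire out after step 8
Initially T: 23, now '.': 19
Total burnt (originally-T cells now '.'): 12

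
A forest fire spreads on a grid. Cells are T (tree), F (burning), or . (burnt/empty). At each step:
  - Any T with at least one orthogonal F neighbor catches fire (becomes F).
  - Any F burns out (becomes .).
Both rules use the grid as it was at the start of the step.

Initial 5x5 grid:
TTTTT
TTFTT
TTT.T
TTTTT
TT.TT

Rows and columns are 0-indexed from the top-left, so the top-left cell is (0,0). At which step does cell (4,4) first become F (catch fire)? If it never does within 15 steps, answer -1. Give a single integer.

Step 1: cell (4,4)='T' (+4 fires, +1 burnt)
Step 2: cell (4,4)='T' (+6 fires, +4 burnt)
Step 3: cell (4,4)='T' (+6 fires, +6 burnt)
Step 4: cell (4,4)='T' (+4 fires, +6 burnt)
Step 5: cell (4,4)='F' (+2 fires, +4 burnt)
  -> target ignites at step 5
Step 6: cell (4,4)='.' (+0 fires, +2 burnt)
  fire out at step 6

5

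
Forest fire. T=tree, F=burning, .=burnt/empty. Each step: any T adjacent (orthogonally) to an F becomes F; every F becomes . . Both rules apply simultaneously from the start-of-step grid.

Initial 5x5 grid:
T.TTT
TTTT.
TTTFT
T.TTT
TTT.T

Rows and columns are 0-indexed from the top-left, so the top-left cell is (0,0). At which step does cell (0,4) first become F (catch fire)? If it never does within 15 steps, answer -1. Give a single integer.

Step 1: cell (0,4)='T' (+4 fires, +1 burnt)
Step 2: cell (0,4)='T' (+5 fires, +4 burnt)
Step 3: cell (0,4)='F' (+6 fires, +5 burnt)
  -> target ignites at step 3
Step 4: cell (0,4)='.' (+3 fires, +6 burnt)
Step 5: cell (0,4)='.' (+2 fires, +3 burnt)
Step 6: cell (0,4)='.' (+0 fires, +2 burnt)
  fire out at step 6

3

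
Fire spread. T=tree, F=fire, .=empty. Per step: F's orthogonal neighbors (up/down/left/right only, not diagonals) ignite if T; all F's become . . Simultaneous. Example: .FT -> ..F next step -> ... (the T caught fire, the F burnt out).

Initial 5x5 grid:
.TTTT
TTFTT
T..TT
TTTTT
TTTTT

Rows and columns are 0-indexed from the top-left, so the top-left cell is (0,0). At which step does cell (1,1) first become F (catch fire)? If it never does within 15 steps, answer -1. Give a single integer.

Step 1: cell (1,1)='F' (+3 fires, +1 burnt)
  -> target ignites at step 1
Step 2: cell (1,1)='.' (+5 fires, +3 burnt)
Step 3: cell (1,1)='.' (+4 fires, +5 burnt)
Step 4: cell (1,1)='.' (+4 fires, +4 burnt)
Step 5: cell (1,1)='.' (+4 fires, +4 burnt)
Step 6: cell (1,1)='.' (+1 fires, +4 burnt)
Step 7: cell (1,1)='.' (+0 fires, +1 burnt)
  fire out at step 7

1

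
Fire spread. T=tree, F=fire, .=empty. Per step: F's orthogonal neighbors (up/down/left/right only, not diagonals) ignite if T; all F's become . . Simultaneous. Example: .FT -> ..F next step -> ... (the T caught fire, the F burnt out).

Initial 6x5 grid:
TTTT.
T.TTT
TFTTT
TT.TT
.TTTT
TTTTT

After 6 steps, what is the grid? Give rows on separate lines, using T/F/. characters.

Step 1: 3 trees catch fire, 1 burn out
  TTTT.
  T.TTT
  F.FTT
  TF.TT
  .TTTT
  TTTTT
Step 2: 5 trees catch fire, 3 burn out
  TTTT.
  F.FTT
  ...FT
  F..TT
  .FTTT
  TTTTT
Step 3: 7 trees catch fire, 5 burn out
  FTFT.
  ...FT
  ....F
  ...FT
  ..FTT
  TFTTT
Step 4: 7 trees catch fire, 7 burn out
  .F.F.
  ....F
  .....
  ....F
  ...FT
  F.FTT
Step 5: 2 trees catch fire, 7 burn out
  .....
  .....
  .....
  .....
  ....F
  ...FT
Step 6: 1 trees catch fire, 2 burn out
  .....
  .....
  .....
  .....
  .....
  ....F

.....
.....
.....
.....
.....
....F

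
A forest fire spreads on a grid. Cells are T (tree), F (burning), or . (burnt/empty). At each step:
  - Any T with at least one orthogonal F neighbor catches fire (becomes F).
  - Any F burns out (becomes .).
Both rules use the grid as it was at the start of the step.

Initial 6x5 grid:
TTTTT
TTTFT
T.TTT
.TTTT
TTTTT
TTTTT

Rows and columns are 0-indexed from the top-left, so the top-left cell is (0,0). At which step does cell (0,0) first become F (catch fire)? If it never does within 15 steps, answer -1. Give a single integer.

Step 1: cell (0,0)='T' (+4 fires, +1 burnt)
Step 2: cell (0,0)='T' (+6 fires, +4 burnt)
Step 3: cell (0,0)='T' (+5 fires, +6 burnt)
Step 4: cell (0,0)='F' (+6 fires, +5 burnt)
  -> target ignites at step 4
Step 5: cell (0,0)='.' (+3 fires, +6 burnt)
Step 6: cell (0,0)='.' (+2 fires, +3 burnt)
Step 7: cell (0,0)='.' (+1 fires, +2 burnt)
Step 8: cell (0,0)='.' (+0 fires, +1 burnt)
  fire out at step 8

4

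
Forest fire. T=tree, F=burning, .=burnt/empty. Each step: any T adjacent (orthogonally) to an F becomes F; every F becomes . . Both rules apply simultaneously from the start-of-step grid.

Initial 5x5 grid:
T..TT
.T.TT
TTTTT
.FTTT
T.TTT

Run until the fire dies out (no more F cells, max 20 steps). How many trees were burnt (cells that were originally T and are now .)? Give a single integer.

Step 1: +2 fires, +1 burnt (F count now 2)
Step 2: +5 fires, +2 burnt (F count now 5)
Step 3: +3 fires, +5 burnt (F count now 3)
Step 4: +3 fires, +3 burnt (F count now 3)
Step 5: +2 fires, +3 burnt (F count now 2)
Step 6: +1 fires, +2 burnt (F count now 1)
Step 7: +0 fires, +1 burnt (F count now 0)
Fire out after step 7
Initially T: 18, now '.': 23
Total burnt (originally-T cells now '.'): 16

Answer: 16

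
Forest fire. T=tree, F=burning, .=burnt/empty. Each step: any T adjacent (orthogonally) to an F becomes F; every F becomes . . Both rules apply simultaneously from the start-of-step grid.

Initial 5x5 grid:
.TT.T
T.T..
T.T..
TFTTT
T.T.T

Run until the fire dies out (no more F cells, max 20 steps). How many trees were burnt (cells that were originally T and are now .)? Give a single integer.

Answer: 13

Derivation:
Step 1: +2 fires, +1 burnt (F count now 2)
Step 2: +5 fires, +2 burnt (F count now 5)
Step 3: +3 fires, +5 burnt (F count now 3)
Step 4: +2 fires, +3 burnt (F count now 2)
Step 5: +1 fires, +2 burnt (F count now 1)
Step 6: +0 fires, +1 burnt (F count now 0)
Fire out after step 6
Initially T: 14, now '.': 24
Total burnt (originally-T cells now '.'): 13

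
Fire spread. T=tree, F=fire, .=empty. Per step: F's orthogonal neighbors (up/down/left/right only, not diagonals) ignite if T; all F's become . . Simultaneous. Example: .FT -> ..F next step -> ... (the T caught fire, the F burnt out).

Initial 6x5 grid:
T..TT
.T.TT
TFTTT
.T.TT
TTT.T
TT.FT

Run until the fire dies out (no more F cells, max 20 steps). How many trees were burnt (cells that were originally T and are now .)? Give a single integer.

Step 1: +5 fires, +2 burnt (F count now 5)
Step 2: +3 fires, +5 burnt (F count now 3)
Step 3: +7 fires, +3 burnt (F count now 7)
Step 4: +3 fires, +7 burnt (F count now 3)
Step 5: +1 fires, +3 burnt (F count now 1)
Step 6: +0 fires, +1 burnt (F count now 0)
Fire out after step 6
Initially T: 20, now '.': 29
Total burnt (originally-T cells now '.'): 19

Answer: 19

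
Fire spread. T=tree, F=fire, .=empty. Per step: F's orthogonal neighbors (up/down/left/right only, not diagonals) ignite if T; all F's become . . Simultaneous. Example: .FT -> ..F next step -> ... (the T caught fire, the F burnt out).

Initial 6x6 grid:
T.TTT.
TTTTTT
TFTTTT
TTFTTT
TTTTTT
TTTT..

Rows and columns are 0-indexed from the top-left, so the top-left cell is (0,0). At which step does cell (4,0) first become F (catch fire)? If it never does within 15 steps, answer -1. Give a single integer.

Step 1: cell (4,0)='T' (+6 fires, +2 burnt)
Step 2: cell (4,0)='T' (+8 fires, +6 burnt)
Step 3: cell (4,0)='F' (+9 fires, +8 burnt)
  -> target ignites at step 3
Step 4: cell (4,0)='.' (+5 fires, +9 burnt)
Step 5: cell (4,0)='.' (+2 fires, +5 burnt)
Step 6: cell (4,0)='.' (+0 fires, +2 burnt)
  fire out at step 6

3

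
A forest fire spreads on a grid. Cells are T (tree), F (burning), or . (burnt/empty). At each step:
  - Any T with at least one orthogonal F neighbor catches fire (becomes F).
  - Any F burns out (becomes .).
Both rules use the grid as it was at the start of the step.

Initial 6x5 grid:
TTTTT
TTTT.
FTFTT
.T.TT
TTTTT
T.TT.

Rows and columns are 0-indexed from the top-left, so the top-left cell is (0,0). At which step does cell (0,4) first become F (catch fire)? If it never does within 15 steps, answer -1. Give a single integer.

Step 1: cell (0,4)='T' (+4 fires, +2 burnt)
Step 2: cell (0,4)='T' (+7 fires, +4 burnt)
Step 3: cell (0,4)='T' (+5 fires, +7 burnt)
Step 4: cell (0,4)='F' (+5 fires, +5 burnt)
  -> target ignites at step 4
Step 5: cell (0,4)='.' (+2 fires, +5 burnt)
Step 6: cell (0,4)='.' (+0 fires, +2 burnt)
  fire out at step 6

4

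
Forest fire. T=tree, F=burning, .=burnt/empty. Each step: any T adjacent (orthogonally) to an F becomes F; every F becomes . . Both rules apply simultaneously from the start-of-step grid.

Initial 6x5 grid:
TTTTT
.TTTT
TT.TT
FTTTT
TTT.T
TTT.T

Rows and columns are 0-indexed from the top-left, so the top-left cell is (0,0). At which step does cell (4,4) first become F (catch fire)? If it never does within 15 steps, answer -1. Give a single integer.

Step 1: cell (4,4)='T' (+3 fires, +1 burnt)
Step 2: cell (4,4)='T' (+4 fires, +3 burnt)
Step 3: cell (4,4)='T' (+4 fires, +4 burnt)
Step 4: cell (4,4)='T' (+5 fires, +4 burnt)
Step 5: cell (4,4)='F' (+5 fires, +5 burnt)
  -> target ignites at step 5
Step 6: cell (4,4)='.' (+3 fires, +5 burnt)
Step 7: cell (4,4)='.' (+1 fires, +3 burnt)
Step 8: cell (4,4)='.' (+0 fires, +1 burnt)
  fire out at step 8

5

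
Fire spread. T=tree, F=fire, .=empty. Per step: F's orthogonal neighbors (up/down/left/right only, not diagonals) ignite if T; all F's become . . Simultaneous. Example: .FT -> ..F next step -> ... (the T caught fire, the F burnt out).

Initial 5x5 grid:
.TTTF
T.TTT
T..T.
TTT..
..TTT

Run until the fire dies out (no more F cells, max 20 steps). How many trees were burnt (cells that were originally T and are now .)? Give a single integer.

Step 1: +2 fires, +1 burnt (F count now 2)
Step 2: +2 fires, +2 burnt (F count now 2)
Step 3: +3 fires, +2 burnt (F count now 3)
Step 4: +0 fires, +3 burnt (F count now 0)
Fire out after step 4
Initially T: 15, now '.': 17
Total burnt (originally-T cells now '.'): 7

Answer: 7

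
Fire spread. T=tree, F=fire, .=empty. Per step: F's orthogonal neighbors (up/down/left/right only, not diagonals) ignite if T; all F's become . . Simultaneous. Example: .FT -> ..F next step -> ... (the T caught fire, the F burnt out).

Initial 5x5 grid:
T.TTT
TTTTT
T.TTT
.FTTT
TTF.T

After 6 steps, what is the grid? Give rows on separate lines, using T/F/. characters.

Step 1: 2 trees catch fire, 2 burn out
  T.TTT
  TTTTT
  T.TTT
  ..FTT
  TF..T
Step 2: 3 trees catch fire, 2 burn out
  T.TTT
  TTTTT
  T.FTT
  ...FT
  F...T
Step 3: 3 trees catch fire, 3 burn out
  T.TTT
  TTFTT
  T..FT
  ....F
  ....T
Step 4: 5 trees catch fire, 3 burn out
  T.FTT
  TF.FT
  T...F
  .....
  ....F
Step 5: 3 trees catch fire, 5 burn out
  T..FT
  F...F
  T....
  .....
  .....
Step 6: 3 trees catch fire, 3 burn out
  F...F
  .....
  F....
  .....
  .....

F...F
.....
F....
.....
.....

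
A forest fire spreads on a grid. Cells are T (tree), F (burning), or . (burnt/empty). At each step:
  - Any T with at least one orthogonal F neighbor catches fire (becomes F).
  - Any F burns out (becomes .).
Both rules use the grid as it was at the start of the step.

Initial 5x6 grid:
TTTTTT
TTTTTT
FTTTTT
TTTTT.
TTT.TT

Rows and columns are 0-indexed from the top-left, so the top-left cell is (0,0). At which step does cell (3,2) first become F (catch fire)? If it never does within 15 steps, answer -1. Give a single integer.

Step 1: cell (3,2)='T' (+3 fires, +1 burnt)
Step 2: cell (3,2)='T' (+5 fires, +3 burnt)
Step 3: cell (3,2)='F' (+5 fires, +5 burnt)
  -> target ignites at step 3
Step 4: cell (3,2)='.' (+5 fires, +5 burnt)
Step 5: cell (3,2)='.' (+4 fires, +5 burnt)
Step 6: cell (3,2)='.' (+3 fires, +4 burnt)
Step 7: cell (3,2)='.' (+2 fires, +3 burnt)
Step 8: cell (3,2)='.' (+0 fires, +2 burnt)
  fire out at step 8

3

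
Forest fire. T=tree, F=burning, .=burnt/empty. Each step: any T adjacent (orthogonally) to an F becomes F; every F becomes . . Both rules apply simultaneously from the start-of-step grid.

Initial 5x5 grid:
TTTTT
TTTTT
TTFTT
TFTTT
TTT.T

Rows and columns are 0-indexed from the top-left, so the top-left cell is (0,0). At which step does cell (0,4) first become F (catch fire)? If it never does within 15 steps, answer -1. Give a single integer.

Step 1: cell (0,4)='T' (+6 fires, +2 burnt)
Step 2: cell (0,4)='T' (+8 fires, +6 burnt)
Step 3: cell (0,4)='T' (+5 fires, +8 burnt)
Step 4: cell (0,4)='F' (+3 fires, +5 burnt)
  -> target ignites at step 4
Step 5: cell (0,4)='.' (+0 fires, +3 burnt)
  fire out at step 5

4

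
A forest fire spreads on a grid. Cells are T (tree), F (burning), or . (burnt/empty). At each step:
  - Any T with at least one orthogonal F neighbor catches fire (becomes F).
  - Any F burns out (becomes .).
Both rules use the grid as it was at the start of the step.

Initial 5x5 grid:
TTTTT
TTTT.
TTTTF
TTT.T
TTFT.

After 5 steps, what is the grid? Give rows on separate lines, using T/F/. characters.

Step 1: 5 trees catch fire, 2 burn out
  TTTTT
  TTTT.
  TTTF.
  TTF.F
  TF.F.
Step 2: 4 trees catch fire, 5 burn out
  TTTTT
  TTTF.
  TTF..
  TF...
  F....
Step 3: 4 trees catch fire, 4 burn out
  TTTFT
  TTF..
  TF...
  F....
  .....
Step 4: 4 trees catch fire, 4 burn out
  TTF.F
  TF...
  F....
  .....
  .....
Step 5: 2 trees catch fire, 4 burn out
  TF...
  F....
  .....
  .....
  .....

TF...
F....
.....
.....
.....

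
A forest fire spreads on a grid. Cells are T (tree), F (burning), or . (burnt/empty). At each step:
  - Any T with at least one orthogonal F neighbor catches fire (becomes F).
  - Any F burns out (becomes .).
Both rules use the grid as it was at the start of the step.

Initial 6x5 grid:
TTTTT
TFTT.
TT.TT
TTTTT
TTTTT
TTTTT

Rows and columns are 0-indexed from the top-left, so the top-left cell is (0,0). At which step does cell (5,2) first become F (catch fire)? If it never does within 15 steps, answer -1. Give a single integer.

Step 1: cell (5,2)='T' (+4 fires, +1 burnt)
Step 2: cell (5,2)='T' (+5 fires, +4 burnt)
Step 3: cell (5,2)='T' (+5 fires, +5 burnt)
Step 4: cell (5,2)='T' (+6 fires, +5 burnt)
Step 5: cell (5,2)='F' (+4 fires, +6 burnt)
  -> target ignites at step 5
Step 6: cell (5,2)='.' (+2 fires, +4 burnt)
Step 7: cell (5,2)='.' (+1 fires, +2 burnt)
Step 8: cell (5,2)='.' (+0 fires, +1 burnt)
  fire out at step 8

5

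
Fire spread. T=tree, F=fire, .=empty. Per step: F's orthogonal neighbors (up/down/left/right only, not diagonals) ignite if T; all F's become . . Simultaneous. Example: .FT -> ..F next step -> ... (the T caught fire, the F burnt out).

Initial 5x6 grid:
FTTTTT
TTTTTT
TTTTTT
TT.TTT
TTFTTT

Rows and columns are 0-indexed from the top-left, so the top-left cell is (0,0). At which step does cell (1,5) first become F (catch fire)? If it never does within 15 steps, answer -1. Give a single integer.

Step 1: cell (1,5)='T' (+4 fires, +2 burnt)
Step 2: cell (1,5)='T' (+7 fires, +4 burnt)
Step 3: cell (1,5)='T' (+7 fires, +7 burnt)
Step 4: cell (1,5)='T' (+5 fires, +7 burnt)
Step 5: cell (1,5)='T' (+3 fires, +5 burnt)
Step 6: cell (1,5)='F' (+1 fires, +3 burnt)
  -> target ignites at step 6
Step 7: cell (1,5)='.' (+0 fires, +1 burnt)
  fire out at step 7

6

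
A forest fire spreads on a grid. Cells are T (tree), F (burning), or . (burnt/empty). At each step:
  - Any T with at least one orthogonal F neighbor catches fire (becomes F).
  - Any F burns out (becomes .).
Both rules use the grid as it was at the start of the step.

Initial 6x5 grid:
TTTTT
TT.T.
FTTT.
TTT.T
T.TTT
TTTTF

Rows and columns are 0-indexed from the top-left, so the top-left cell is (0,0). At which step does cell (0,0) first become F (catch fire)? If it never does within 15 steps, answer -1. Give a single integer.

Step 1: cell (0,0)='T' (+5 fires, +2 burnt)
Step 2: cell (0,0)='F' (+8 fires, +5 burnt)
  -> target ignites at step 2
Step 3: cell (0,0)='.' (+6 fires, +8 burnt)
Step 4: cell (0,0)='.' (+2 fires, +6 burnt)
Step 5: cell (0,0)='.' (+1 fires, +2 burnt)
Step 6: cell (0,0)='.' (+1 fires, +1 burnt)
Step 7: cell (0,0)='.' (+0 fires, +1 burnt)
  fire out at step 7

2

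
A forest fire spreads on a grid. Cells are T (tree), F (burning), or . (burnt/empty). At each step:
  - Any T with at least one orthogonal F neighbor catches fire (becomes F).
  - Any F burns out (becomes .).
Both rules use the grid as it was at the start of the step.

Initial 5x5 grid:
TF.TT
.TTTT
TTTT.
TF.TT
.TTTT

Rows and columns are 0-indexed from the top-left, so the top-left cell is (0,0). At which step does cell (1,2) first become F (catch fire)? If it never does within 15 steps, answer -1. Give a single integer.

Step 1: cell (1,2)='T' (+5 fires, +2 burnt)
Step 2: cell (1,2)='F' (+4 fires, +5 burnt)
  -> target ignites at step 2
Step 3: cell (1,2)='.' (+3 fires, +4 burnt)
Step 4: cell (1,2)='.' (+4 fires, +3 burnt)
Step 5: cell (1,2)='.' (+2 fires, +4 burnt)
Step 6: cell (1,2)='.' (+0 fires, +2 burnt)
  fire out at step 6

2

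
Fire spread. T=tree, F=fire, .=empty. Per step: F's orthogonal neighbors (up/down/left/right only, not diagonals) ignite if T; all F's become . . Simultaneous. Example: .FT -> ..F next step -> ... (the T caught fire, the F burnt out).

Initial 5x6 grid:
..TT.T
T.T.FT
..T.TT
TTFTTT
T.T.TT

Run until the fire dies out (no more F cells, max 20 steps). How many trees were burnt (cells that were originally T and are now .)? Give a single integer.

Answer: 17

Derivation:
Step 1: +6 fires, +2 burnt (F count now 6)
Step 2: +5 fires, +6 burnt (F count now 5)
Step 3: +4 fires, +5 burnt (F count now 4)
Step 4: +2 fires, +4 burnt (F count now 2)
Step 5: +0 fires, +2 burnt (F count now 0)
Fire out after step 5
Initially T: 18, now '.': 29
Total burnt (originally-T cells now '.'): 17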